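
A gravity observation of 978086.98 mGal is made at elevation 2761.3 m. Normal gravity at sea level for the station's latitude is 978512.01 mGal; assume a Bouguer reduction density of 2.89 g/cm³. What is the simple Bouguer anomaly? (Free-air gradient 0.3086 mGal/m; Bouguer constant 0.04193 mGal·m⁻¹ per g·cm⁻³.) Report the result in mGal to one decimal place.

92.5

Free-air correction = 0.3086 × 2761.3 = 852.14 mGal
Free-air anomaly = 978086.98 − 978512.01 + (852.14) = 427.11 mGal
Bouguer slab correction = 0.04193 × 2.89 × 2761.3 = 334.61 mGal
Simple Bouguer anomaly = 427.11 − (334.61) = 92.50 mGal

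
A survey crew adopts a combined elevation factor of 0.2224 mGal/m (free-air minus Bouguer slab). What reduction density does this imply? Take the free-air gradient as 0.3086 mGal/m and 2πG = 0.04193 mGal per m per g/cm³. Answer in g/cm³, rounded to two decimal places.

2.06

0.2224 = 0.3086 − 0.04193 × ρ
ρ = (0.3086 − 0.2224) / 0.04193 = 2.06 g/cm³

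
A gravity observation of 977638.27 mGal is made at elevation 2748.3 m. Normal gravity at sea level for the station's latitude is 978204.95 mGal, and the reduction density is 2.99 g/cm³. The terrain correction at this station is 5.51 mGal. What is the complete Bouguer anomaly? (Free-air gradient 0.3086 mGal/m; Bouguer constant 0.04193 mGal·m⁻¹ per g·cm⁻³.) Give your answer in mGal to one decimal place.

-57.6

Free-air correction = 0.3086 × 2748.3 = 848.13 mGal
Free-air anomaly = 977638.27 − 978204.95 + (848.13) = 281.45 mGal
Bouguer slab correction = 0.04193 × 2.99 × 2748.3 = 344.56 mGal
Simple Bouguer anomaly = 281.45 − (344.56) = -63.11 mGal
Complete Bouguer anomaly = -63.11 + 5.51 = -57.60 mGal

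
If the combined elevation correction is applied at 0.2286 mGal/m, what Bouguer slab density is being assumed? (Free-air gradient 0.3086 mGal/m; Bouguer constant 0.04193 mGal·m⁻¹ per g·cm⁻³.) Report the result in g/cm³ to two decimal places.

1.91

0.2286 = 0.3086 − 0.04193 × ρ
ρ = (0.3086 − 0.2286) / 0.04193 = 1.91 g/cm³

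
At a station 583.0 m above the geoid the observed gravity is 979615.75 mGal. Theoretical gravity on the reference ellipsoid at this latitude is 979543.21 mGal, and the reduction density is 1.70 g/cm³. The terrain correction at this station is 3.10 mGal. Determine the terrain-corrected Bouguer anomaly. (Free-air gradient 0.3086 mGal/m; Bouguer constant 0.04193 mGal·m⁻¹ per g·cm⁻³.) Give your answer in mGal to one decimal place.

214.0

Free-air correction = 0.3086 × 583.0 = 179.91 mGal
Free-air anomaly = 979615.75 − 979543.21 + (179.91) = 252.45 mGal
Bouguer slab correction = 0.04193 × 1.70 × 583.0 = 41.56 mGal
Simple Bouguer anomaly = 252.45 − (41.56) = 210.89 mGal
Complete Bouguer anomaly = 210.89 + 3.10 = 213.99 mGal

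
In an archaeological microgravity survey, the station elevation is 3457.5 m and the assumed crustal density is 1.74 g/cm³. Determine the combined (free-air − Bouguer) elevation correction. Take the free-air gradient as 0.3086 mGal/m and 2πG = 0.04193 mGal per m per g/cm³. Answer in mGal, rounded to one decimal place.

Combined gradient = 0.3086 − 0.04193 × 1.74 = 0.2356418 mGal/m
Combined elevation correction = 0.2356418 × 3457.5 = 814.7 mGal

814.7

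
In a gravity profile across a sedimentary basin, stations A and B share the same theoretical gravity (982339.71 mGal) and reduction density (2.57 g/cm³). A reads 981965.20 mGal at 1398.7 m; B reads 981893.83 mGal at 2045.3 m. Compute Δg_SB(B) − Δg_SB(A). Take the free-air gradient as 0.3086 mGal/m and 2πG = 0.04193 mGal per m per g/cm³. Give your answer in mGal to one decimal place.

58.5

Δg_SB(A) = 981965.20 − 982339.71 + 0.3086×1398.7 − 0.04193×2.57×1398.7 = -93.60 mGal
Δg_SB(B) = 981893.83 − 982339.71 + 0.3086×2045.3 − 0.04193×2.57×2045.3 = -35.10 mGal
Difference = -35.10 − (-93.60) = 58.50 mGal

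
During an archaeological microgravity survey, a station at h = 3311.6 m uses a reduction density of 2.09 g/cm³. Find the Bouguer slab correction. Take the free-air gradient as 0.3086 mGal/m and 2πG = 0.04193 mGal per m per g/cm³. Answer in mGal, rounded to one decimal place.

Bouguer slab correction = 0.04193 × 2.09 × 3311.6 = 290.2 mGal

290.2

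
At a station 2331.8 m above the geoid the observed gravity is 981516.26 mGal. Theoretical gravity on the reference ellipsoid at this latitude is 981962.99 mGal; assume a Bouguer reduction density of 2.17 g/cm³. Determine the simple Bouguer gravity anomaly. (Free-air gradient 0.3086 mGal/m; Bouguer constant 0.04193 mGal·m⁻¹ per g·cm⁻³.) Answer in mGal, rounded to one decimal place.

Free-air correction = 0.3086 × 2331.8 = 719.59 mGal
Free-air anomaly = 981516.26 − 981962.99 + (719.59) = 272.86 mGal
Bouguer slab correction = 0.04193 × 2.17 × 2331.8 = 212.17 mGal
Simple Bouguer anomaly = 272.86 − (212.17) = 60.69 mGal

60.7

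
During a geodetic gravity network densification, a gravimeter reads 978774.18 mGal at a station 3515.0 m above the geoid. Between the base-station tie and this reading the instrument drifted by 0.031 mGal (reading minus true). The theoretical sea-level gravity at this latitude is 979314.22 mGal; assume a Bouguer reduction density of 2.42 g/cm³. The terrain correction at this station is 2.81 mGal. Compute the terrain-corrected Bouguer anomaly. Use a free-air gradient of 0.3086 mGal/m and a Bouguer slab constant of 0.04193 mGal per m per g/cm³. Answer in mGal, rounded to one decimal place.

190.8

Drift-corrected reading = 978774.18 − (0.031) = 978774.149 mGal
Free-air correction = 0.3086 × 3515.0 = 1084.73 mGal
Free-air anomaly = 978774.149 − 979314.22 + (1084.73) = 544.659 mGal
Bouguer slab correction = 0.04193 × 2.42 × 3515.0 = 356.67 mGal
Simple Bouguer anomaly = 544.659 − (356.67) = 187.989 mGal
Complete Bouguer anomaly = 187.989 + 2.81 = 190.799 mGal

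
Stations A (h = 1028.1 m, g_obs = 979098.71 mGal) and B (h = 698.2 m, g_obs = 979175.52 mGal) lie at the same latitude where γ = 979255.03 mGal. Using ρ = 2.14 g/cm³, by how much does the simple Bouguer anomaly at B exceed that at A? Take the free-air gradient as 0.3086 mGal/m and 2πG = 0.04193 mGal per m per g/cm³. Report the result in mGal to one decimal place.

Δg_SB(A) = 979098.71 − 979255.03 + 0.3086×1028.1 − 0.04193×2.14×1028.1 = 68.70 mGal
Δg_SB(B) = 979175.52 − 979255.03 + 0.3086×698.2 − 0.04193×2.14×698.2 = 73.30 mGal
Difference = 73.30 − (68.70) = 4.60 mGal

4.6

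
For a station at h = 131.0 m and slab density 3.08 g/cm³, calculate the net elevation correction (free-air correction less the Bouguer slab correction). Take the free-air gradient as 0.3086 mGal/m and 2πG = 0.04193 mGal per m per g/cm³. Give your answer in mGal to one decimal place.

Combined gradient = 0.3086 − 0.04193 × 3.08 = 0.1794556 mGal/m
Combined elevation correction = 0.1794556 × 131.0 = 23.5 mGal

23.5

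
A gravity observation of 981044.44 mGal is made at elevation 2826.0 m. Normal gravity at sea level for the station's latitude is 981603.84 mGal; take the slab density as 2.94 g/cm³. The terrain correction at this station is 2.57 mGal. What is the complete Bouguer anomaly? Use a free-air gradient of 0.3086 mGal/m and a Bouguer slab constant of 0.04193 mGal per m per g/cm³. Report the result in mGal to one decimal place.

-33.1

Free-air correction = 0.3086 × 2826.0 = 872.10 mGal
Free-air anomaly = 981044.44 − 981603.84 + (872.10) = 312.70 mGal
Bouguer slab correction = 0.04193 × 2.94 × 2826.0 = 348.37 mGal
Simple Bouguer anomaly = 312.70 − (348.37) = -35.67 mGal
Complete Bouguer anomaly = -35.67 + 2.57 = -33.10 mGal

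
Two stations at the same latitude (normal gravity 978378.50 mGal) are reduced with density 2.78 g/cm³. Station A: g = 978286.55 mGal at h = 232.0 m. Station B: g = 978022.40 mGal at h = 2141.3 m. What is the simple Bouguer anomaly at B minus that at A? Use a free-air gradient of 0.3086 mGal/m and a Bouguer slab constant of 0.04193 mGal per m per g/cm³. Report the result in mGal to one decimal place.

Δg_SB(A) = 978286.55 − 978378.50 + 0.3086×232.0 − 0.04193×2.78×232.0 = -47.40 mGal
Δg_SB(B) = 978022.40 − 978378.50 + 0.3086×2141.3 − 0.04193×2.78×2141.3 = 55.10 mGal
Difference = 55.10 − (-47.40) = 102.50 mGal

102.5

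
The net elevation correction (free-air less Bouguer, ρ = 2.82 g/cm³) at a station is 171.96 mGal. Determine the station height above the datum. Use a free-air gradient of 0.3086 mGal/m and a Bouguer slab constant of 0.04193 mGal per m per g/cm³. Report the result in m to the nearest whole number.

Combined gradient = 0.3086 − 0.04193 × 2.82 = 0.1903574 mGal/m
h = 171.96 / 0.1903574 = 903.35 m

903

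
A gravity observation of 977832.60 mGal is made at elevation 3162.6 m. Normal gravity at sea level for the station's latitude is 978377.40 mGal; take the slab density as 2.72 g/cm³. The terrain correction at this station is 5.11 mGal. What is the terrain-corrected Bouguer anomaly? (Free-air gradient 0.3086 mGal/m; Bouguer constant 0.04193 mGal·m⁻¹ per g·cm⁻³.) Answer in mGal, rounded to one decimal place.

Free-air correction = 0.3086 × 3162.6 = 975.98 mGal
Free-air anomaly = 977832.60 − 978377.40 + (975.98) = 431.18 mGal
Bouguer slab correction = 0.04193 × 2.72 × 3162.6 = 360.69 mGal
Simple Bouguer anomaly = 431.18 − (360.69) = 70.49 mGal
Complete Bouguer anomaly = 70.49 + 5.11 = 75.60 mGal

75.6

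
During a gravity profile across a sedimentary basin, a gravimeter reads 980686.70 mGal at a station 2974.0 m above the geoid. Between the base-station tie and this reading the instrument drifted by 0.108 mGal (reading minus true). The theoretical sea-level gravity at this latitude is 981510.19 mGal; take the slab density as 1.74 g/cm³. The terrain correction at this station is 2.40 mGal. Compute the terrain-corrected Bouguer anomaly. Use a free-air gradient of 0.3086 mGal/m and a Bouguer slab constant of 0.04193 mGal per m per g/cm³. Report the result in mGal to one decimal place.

Drift-corrected reading = 980686.70 − (0.108) = 980686.592 mGal
Free-air correction = 0.3086 × 2974.0 = 917.78 mGal
Free-air anomaly = 980686.592 − 981510.19 + (917.78) = 94.182 mGal
Bouguer slab correction = 0.04193 × 1.74 × 2974.0 = 216.98 mGal
Simple Bouguer anomaly = 94.182 − (216.98) = -122.798 mGal
Complete Bouguer anomaly = -122.798 + 2.40 = -120.398 mGal

-120.4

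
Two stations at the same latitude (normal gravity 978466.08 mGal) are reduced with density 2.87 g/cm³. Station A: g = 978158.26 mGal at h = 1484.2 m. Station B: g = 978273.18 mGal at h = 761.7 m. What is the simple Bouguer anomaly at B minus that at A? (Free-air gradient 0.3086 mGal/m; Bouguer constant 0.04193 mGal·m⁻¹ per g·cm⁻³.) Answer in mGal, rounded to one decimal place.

Δg_SB(A) = 978158.26 − 978466.08 + 0.3086×1484.2 − 0.04193×2.87×1484.2 = -28.40 mGal
Δg_SB(B) = 978273.18 − 978466.08 + 0.3086×761.7 − 0.04193×2.87×761.7 = -49.50 mGal
Difference = -49.50 − (-28.40) = -21.10 mGal

-21.1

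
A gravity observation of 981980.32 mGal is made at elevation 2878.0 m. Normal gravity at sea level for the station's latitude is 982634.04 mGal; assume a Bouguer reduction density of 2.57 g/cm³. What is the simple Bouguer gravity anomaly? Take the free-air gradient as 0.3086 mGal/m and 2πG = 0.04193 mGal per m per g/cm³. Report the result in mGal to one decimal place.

Free-air correction = 0.3086 × 2878.0 = 888.15 mGal
Free-air anomaly = 981980.32 − 982634.04 + (888.15) = 234.43 mGal
Bouguer slab correction = 0.04193 × 2.57 × 2878.0 = 310.13 mGal
Simple Bouguer anomaly = 234.43 − (310.13) = -75.70 mGal

-75.7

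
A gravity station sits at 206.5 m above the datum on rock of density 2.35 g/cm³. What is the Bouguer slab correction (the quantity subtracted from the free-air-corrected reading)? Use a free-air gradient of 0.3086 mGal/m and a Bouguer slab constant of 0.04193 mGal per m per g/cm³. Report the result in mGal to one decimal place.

20.3

Bouguer slab correction = 0.04193 × 2.35 × 206.5 = 20.3 mGal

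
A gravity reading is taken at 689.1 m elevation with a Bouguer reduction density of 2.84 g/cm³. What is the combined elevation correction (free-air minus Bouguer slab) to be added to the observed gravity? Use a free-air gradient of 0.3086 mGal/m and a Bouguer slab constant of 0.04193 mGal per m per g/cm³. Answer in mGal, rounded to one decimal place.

130.6

Combined gradient = 0.3086 − 0.04193 × 2.84 = 0.1895188 mGal/m
Combined elevation correction = 0.1895188 × 689.1 = 130.6 mGal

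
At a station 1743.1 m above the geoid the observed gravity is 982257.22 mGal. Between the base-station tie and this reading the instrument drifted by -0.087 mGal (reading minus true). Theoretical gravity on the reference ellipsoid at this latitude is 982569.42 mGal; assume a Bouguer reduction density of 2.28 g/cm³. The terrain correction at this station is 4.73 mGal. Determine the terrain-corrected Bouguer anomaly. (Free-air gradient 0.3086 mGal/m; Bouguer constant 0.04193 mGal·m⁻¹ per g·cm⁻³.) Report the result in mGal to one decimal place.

Drift-corrected reading = 982257.22 − (-0.087) = 982257.307 mGal
Free-air correction = 0.3086 × 1743.1 = 537.92 mGal
Free-air anomaly = 982257.307 − 982569.42 + (537.92) = 225.807 mGal
Bouguer slab correction = 0.04193 × 2.28 × 1743.1 = 166.64 mGal
Simple Bouguer anomaly = 225.807 − (166.64) = 59.167 mGal
Complete Bouguer anomaly = 59.167 + 4.73 = 63.897 mGal

63.9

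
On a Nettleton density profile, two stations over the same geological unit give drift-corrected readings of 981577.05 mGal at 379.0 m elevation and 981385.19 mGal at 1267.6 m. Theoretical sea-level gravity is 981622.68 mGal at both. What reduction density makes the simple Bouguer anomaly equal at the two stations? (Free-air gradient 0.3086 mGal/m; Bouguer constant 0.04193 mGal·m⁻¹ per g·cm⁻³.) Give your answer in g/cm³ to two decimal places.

2.21

Δg_obs = 981385.19 − 981577.05 = -191.86 mGal over Δh = 1267.6 − 379.0 = 888.6 m
Equal Bouguer anomalies ⇒ Δg_obs + (0.3086 − 0.04193ρ)·Δh = 0
0.3086 − 0.04193ρ = −Δg_obs/Δh = 0.21591
ρ = (0.3086 − 0.21591) / 0.04193 = 2.21 g/cm³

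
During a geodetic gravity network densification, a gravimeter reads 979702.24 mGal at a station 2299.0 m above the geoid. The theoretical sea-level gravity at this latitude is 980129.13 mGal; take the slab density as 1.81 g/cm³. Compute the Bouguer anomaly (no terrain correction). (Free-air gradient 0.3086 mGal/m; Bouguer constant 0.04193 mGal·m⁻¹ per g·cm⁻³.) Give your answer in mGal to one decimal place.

Free-air correction = 0.3086 × 2299.0 = 709.47 mGal
Free-air anomaly = 979702.24 − 980129.13 + (709.47) = 282.58 mGal
Bouguer slab correction = 0.04193 × 1.81 × 2299.0 = 174.48 mGal
Simple Bouguer anomaly = 282.58 − (174.48) = 108.10 mGal

108.1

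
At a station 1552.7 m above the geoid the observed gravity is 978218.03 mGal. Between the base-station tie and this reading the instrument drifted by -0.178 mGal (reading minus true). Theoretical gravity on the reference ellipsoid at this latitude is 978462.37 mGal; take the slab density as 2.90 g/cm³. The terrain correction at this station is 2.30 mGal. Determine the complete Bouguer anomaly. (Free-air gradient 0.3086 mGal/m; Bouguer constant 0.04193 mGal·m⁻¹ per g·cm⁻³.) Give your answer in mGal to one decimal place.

48.5

Drift-corrected reading = 978218.03 − (-0.178) = 978218.208 mGal
Free-air correction = 0.3086 × 1552.7 = 479.16 mGal
Free-air anomaly = 978218.208 − 978462.37 + (479.16) = 234.998 mGal
Bouguer slab correction = 0.04193 × 2.90 × 1552.7 = 188.80 mGal
Simple Bouguer anomaly = 234.998 − (188.80) = 46.198 mGal
Complete Bouguer anomaly = 46.198 + 2.30 = 48.498 mGal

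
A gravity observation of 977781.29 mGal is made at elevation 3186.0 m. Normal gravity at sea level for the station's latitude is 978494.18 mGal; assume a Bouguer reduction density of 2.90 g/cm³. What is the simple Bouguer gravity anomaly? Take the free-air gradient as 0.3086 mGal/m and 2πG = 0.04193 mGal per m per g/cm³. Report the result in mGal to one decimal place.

-117.1

Free-air correction = 0.3086 × 3186.0 = 983.20 mGal
Free-air anomaly = 977781.29 − 978494.18 + (983.20) = 270.31 mGal
Bouguer slab correction = 0.04193 × 2.90 × 3186.0 = 387.41 mGal
Simple Bouguer anomaly = 270.31 − (387.41) = -117.10 mGal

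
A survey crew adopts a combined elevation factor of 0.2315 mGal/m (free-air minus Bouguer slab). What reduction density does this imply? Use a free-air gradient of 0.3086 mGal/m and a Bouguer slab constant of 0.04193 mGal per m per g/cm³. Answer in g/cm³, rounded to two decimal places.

0.2315 = 0.3086 − 0.04193 × ρ
ρ = (0.3086 − 0.2315) / 0.04193 = 1.84 g/cm³

1.84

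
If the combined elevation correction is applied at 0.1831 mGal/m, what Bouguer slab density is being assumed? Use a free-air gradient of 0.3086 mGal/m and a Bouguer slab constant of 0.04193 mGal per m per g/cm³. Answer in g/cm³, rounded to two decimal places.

2.99

0.1831 = 0.3086 − 0.04193 × ρ
ρ = (0.3086 − 0.1831) / 0.04193 = 2.99 g/cm³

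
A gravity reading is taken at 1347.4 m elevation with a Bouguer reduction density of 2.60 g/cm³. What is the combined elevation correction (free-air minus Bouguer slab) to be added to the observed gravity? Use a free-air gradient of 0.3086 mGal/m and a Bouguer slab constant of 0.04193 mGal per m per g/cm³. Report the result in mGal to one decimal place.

268.9

Combined gradient = 0.3086 − 0.04193 × 2.60 = 0.1995820 mGal/m
Combined elevation correction = 0.1995820 × 1347.4 = 268.9 mGal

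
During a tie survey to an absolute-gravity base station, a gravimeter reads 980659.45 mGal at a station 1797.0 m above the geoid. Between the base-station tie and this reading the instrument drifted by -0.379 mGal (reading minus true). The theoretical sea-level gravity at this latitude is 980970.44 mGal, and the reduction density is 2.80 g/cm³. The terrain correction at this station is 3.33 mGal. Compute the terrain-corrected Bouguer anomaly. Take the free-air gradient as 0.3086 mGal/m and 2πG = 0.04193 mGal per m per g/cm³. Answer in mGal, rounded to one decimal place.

36.3

Drift-corrected reading = 980659.45 − (-0.379) = 980659.829 mGal
Free-air correction = 0.3086 × 1797.0 = 554.55 mGal
Free-air anomaly = 980659.829 − 980970.44 + (554.55) = 243.939 mGal
Bouguer slab correction = 0.04193 × 2.80 × 1797.0 = 210.97 mGal
Simple Bouguer anomaly = 243.939 − (210.97) = 32.969 mGal
Complete Bouguer anomaly = 32.969 + 3.33 = 36.299 mGal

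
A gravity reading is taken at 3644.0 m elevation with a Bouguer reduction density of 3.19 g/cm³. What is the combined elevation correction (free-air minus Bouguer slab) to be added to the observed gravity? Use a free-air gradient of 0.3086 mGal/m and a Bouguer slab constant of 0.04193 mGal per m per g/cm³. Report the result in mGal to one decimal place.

Combined gradient = 0.3086 − 0.04193 × 3.19 = 0.1748433 mGal/m
Combined elevation correction = 0.1748433 × 3644.0 = 637.1 mGal

637.1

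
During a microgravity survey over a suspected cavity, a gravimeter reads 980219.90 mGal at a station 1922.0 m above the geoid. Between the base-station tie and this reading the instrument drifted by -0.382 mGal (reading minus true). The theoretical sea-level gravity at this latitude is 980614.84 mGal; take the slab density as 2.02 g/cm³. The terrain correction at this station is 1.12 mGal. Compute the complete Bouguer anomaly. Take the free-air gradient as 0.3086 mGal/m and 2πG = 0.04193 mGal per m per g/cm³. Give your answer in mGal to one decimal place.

Drift-corrected reading = 980219.90 − (-0.382) = 980220.282 mGal
Free-air correction = 0.3086 × 1922.0 = 593.13 mGal
Free-air anomaly = 980220.282 − 980614.84 + (593.13) = 198.572 mGal
Bouguer slab correction = 0.04193 × 2.02 × 1922.0 = 162.79 mGal
Simple Bouguer anomaly = 198.572 − (162.79) = 35.782 mGal
Complete Bouguer anomaly = 35.782 + 1.12 = 36.902 mGal

36.9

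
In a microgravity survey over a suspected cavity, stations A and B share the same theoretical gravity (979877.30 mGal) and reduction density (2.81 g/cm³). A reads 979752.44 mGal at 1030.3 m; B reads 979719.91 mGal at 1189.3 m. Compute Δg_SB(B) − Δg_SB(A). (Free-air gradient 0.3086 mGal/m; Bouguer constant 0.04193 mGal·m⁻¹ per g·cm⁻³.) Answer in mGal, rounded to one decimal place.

Δg_SB(A) = 979752.44 − 979877.30 + 0.3086×1030.3 − 0.04193×2.81×1030.3 = 71.70 mGal
Δg_SB(B) = 979719.91 − 979877.30 + 0.3086×1189.3 − 0.04193×2.81×1189.3 = 69.50 mGal
Difference = 69.50 − (71.70) = -2.20 mGal

-2.2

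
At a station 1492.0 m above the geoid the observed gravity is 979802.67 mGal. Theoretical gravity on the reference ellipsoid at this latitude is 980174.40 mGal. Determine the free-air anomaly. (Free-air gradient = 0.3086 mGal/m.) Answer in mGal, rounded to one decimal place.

88.7

Free-air correction = 0.3086 × 1492.0 = 460.43 mGal
Free-air anomaly = 979802.67 − 980174.40 + (460.43) = 88.70 mGal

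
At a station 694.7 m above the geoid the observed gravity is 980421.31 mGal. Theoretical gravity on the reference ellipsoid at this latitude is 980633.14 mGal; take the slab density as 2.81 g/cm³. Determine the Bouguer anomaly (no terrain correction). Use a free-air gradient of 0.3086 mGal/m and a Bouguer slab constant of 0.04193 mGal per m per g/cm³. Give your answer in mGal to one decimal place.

Free-air correction = 0.3086 × 694.7 = 214.38 mGal
Free-air anomaly = 980421.31 − 980633.14 + (214.38) = 2.55 mGal
Bouguer slab correction = 0.04193 × 2.81 × 694.7 = 81.85 mGal
Simple Bouguer anomaly = 2.55 − (81.85) = -79.30 mGal

-79.3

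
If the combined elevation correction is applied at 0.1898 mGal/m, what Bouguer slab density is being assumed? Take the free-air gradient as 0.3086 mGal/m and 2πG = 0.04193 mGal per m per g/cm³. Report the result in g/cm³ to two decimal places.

2.83

0.1898 = 0.3086 − 0.04193 × ρ
ρ = (0.3086 − 0.1898) / 0.04193 = 2.83 g/cm³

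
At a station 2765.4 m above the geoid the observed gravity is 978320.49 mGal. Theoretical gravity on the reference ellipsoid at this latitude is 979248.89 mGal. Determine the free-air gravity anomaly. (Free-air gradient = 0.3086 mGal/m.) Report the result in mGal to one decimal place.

-75.0

Free-air correction = 0.3086 × 2765.4 = 853.40 mGal
Free-air anomaly = 978320.49 − 979248.89 + (853.40) = -75.00 mGal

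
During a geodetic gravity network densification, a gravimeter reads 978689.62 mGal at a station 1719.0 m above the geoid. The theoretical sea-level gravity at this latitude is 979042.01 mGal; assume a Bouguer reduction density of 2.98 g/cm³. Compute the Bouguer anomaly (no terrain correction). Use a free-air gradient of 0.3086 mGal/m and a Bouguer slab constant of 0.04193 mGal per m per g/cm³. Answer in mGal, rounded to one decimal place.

-36.7

Free-air correction = 0.3086 × 1719.0 = 530.48 mGal
Free-air anomaly = 978689.62 − 979042.01 + (530.48) = 178.09 mGal
Bouguer slab correction = 0.04193 × 2.98 × 1719.0 = 214.79 mGal
Simple Bouguer anomaly = 178.09 − (214.79) = -36.70 mGal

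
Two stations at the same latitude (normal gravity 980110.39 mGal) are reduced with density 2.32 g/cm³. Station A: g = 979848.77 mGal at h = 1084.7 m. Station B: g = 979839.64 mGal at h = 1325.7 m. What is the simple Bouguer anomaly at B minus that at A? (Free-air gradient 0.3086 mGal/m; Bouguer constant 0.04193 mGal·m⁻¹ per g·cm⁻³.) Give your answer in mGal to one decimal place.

Δg_SB(A) = 979848.77 − 980110.39 + 0.3086×1084.7 − 0.04193×2.32×1084.7 = -32.40 mGal
Δg_SB(B) = 979839.64 − 980110.39 + 0.3086×1325.7 − 0.04193×2.32×1325.7 = 9.40 mGal
Difference = 9.40 − (-32.40) = 41.80 mGal

41.8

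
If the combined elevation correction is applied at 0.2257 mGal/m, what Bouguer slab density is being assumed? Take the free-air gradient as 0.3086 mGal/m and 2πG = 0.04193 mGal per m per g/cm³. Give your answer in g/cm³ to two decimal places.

0.2257 = 0.3086 − 0.04193 × ρ
ρ = (0.3086 − 0.2257) / 0.04193 = 1.98 g/cm³

1.98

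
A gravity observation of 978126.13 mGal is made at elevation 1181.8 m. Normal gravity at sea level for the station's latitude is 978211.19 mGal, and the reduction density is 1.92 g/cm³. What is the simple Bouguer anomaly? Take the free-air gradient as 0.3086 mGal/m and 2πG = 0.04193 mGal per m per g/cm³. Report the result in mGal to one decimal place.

Free-air correction = 0.3086 × 1181.8 = 364.70 mGal
Free-air anomaly = 978126.13 − 978211.19 + (364.70) = 279.64 mGal
Bouguer slab correction = 0.04193 × 1.92 × 1181.8 = 95.14 mGal
Simple Bouguer anomaly = 279.64 − (95.14) = 184.50 mGal

184.5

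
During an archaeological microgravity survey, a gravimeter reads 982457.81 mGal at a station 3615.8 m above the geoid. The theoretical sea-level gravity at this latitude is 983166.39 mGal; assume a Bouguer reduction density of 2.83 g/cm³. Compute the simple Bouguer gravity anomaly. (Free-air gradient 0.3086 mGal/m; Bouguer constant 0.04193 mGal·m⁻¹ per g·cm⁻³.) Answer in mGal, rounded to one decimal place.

Free-air correction = 0.3086 × 3615.8 = 1115.84 mGal
Free-air anomaly = 982457.81 − 983166.39 + (1115.84) = 407.26 mGal
Bouguer slab correction = 0.04193 × 2.83 × 3615.8 = 429.06 mGal
Simple Bouguer anomaly = 407.26 − (429.06) = -21.80 mGal

-21.8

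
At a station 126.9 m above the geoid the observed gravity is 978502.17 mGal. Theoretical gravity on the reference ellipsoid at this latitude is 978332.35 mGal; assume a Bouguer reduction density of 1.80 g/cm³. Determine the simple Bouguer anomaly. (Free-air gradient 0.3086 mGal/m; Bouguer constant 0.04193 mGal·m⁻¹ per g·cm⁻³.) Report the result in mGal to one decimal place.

199.4

Free-air correction = 0.3086 × 126.9 = 39.16 mGal
Free-air anomaly = 978502.17 − 978332.35 + (39.16) = 208.98 mGal
Bouguer slab correction = 0.04193 × 1.80 × 126.9 = 9.58 mGal
Simple Bouguer anomaly = 208.98 − (9.58) = 199.40 mGal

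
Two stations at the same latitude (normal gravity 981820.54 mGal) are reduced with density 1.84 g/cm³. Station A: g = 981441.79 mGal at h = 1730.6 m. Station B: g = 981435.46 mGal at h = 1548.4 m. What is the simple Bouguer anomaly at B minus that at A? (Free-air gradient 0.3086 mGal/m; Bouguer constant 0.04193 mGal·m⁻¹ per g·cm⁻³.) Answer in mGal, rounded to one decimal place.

-48.5

Δg_SB(A) = 981441.79 − 981820.54 + 0.3086×1730.6 − 0.04193×1.84×1730.6 = 21.80 mGal
Δg_SB(B) = 981435.46 − 981820.54 + 0.3086×1548.4 − 0.04193×1.84×1548.4 = -26.70 mGal
Difference = -26.70 − (21.80) = -48.50 mGal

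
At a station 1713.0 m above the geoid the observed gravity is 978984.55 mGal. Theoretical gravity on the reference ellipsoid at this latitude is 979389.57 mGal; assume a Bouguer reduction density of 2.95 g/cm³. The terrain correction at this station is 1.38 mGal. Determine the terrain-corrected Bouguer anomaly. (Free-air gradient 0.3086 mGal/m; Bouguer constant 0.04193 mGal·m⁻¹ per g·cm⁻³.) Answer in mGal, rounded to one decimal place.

Free-air correction = 0.3086 × 1713.0 = 528.63 mGal
Free-air anomaly = 978984.55 − 979389.57 + (528.63) = 123.61 mGal
Bouguer slab correction = 0.04193 × 2.95 × 1713.0 = 211.89 mGal
Simple Bouguer anomaly = 123.61 − (211.89) = -88.28 mGal
Complete Bouguer anomaly = -88.28 + 1.38 = -86.90 mGal

-86.9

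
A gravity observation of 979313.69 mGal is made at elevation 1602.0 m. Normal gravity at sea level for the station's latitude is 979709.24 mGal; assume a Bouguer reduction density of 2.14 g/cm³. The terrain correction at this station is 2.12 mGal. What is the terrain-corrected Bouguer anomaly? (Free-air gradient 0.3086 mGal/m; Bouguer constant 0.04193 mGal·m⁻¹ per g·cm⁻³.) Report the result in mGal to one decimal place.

-42.8

Free-air correction = 0.3086 × 1602.0 = 494.38 mGal
Free-air anomaly = 979313.69 − 979709.24 + (494.38) = 98.83 mGal
Bouguer slab correction = 0.04193 × 2.14 × 1602.0 = 143.75 mGal
Simple Bouguer anomaly = 98.83 − (143.75) = -44.92 mGal
Complete Bouguer anomaly = -44.92 + 2.12 = -42.80 mGal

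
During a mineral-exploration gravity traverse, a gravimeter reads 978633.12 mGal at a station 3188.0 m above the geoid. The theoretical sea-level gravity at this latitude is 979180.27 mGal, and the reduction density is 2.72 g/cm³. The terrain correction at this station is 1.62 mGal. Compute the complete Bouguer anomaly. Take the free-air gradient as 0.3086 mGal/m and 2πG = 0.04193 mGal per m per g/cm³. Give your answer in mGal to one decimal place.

74.7

Free-air correction = 0.3086 × 3188.0 = 983.82 mGal
Free-air anomaly = 978633.12 − 979180.27 + (983.82) = 436.67 mGal
Bouguer slab correction = 0.04193 × 2.72 × 3188.0 = 363.59 mGal
Simple Bouguer anomaly = 436.67 − (363.59) = 73.08 mGal
Complete Bouguer anomaly = 73.08 + 1.62 = 74.70 mGal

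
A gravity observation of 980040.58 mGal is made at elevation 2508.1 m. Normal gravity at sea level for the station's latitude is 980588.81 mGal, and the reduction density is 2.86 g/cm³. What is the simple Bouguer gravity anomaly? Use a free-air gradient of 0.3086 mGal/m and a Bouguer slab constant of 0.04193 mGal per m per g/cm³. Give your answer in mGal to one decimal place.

-75.0

Free-air correction = 0.3086 × 2508.1 = 774.00 mGal
Free-air anomaly = 980040.58 − 980588.81 + (774.00) = 225.77 mGal
Bouguer slab correction = 0.04193 × 2.86 × 2508.1 = 300.77 mGal
Simple Bouguer anomaly = 225.77 − (300.77) = -75.00 mGal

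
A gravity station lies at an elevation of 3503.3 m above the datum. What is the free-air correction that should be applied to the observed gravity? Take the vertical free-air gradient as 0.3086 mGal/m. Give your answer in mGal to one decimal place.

Free-air correction = 0.3086 × 3503.3 = 1081.1 mGal

1081.1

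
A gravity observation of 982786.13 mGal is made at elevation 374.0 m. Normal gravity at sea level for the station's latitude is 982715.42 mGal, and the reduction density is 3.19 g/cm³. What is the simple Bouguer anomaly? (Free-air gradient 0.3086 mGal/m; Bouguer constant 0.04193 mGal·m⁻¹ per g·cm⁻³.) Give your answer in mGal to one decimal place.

Free-air correction = 0.3086 × 374.0 = 115.42 mGal
Free-air anomaly = 982786.13 − 982715.42 + (115.42) = 186.13 mGal
Bouguer slab correction = 0.04193 × 3.19 × 374.0 = 50.03 mGal
Simple Bouguer anomaly = 186.13 − (50.03) = 136.10 mGal

136.1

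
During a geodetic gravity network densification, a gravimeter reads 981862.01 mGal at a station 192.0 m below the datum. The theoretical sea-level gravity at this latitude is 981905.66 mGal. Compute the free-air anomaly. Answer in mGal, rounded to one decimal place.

Free-air correction = 0.3086 × -192.0 = -59.25 mGal
Free-air anomaly = 981862.01 − 981905.66 + (-59.25) = -102.90 mGal

-102.9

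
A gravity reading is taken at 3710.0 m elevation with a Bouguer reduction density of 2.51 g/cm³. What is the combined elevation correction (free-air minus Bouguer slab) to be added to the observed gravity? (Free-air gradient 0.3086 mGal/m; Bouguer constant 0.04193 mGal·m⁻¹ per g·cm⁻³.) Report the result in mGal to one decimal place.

Combined gradient = 0.3086 − 0.04193 × 2.51 = 0.2033557 mGal/m
Combined elevation correction = 0.2033557 × 3710.0 = 754.4 mGal

754.4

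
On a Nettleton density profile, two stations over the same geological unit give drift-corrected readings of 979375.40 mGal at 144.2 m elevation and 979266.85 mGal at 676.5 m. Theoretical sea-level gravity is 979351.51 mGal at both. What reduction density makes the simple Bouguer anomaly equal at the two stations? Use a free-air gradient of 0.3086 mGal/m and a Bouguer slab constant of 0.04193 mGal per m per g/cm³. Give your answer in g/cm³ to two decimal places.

2.50

Δg_obs = 979266.85 − 979375.40 = -108.55 mGal over Δh = 676.5 − 144.2 = 532.3 m
Equal Bouguer anomalies ⇒ Δg_obs + (0.3086 − 0.04193ρ)·Δh = 0
0.3086 − 0.04193ρ = −Δg_obs/Δh = 0.20393
ρ = (0.3086 − 0.20393) / 0.04193 = 2.50 g/cm³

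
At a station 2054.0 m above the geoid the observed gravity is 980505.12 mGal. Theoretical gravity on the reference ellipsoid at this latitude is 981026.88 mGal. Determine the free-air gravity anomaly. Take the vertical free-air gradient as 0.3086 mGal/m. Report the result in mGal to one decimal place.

112.1

Free-air correction = 0.3086 × 2054.0 = 633.86 mGal
Free-air anomaly = 980505.12 − 981026.88 + (633.86) = 112.10 mGal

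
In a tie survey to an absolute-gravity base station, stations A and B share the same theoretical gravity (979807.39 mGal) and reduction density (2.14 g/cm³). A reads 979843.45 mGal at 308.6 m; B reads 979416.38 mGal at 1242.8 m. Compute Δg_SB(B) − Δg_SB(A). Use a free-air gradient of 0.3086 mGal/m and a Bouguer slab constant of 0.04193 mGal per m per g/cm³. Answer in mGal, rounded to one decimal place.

-222.6

Δg_SB(A) = 979843.45 − 979807.39 + 0.3086×308.6 − 0.04193×2.14×308.6 = 103.60 mGal
Δg_SB(B) = 979416.38 − 979807.39 + 0.3086×1242.8 − 0.04193×2.14×1242.8 = -119.00 mGal
Difference = -119.00 − (103.60) = -222.60 mGal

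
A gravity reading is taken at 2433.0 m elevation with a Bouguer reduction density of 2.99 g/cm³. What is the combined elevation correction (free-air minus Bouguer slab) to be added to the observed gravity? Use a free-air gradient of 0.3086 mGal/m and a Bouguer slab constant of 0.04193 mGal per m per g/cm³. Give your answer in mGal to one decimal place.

Combined gradient = 0.3086 − 0.04193 × 2.99 = 0.1832293 mGal/m
Combined elevation correction = 0.1832293 × 2433.0 = 445.8 mGal

445.8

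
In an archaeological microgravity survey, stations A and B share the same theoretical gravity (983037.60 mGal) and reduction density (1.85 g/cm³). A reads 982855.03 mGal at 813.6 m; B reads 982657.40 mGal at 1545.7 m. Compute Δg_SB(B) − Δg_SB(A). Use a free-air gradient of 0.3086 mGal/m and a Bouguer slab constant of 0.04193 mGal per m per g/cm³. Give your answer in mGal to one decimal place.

Δg_SB(A) = 982855.03 − 983037.60 + 0.3086×813.6 − 0.04193×1.85×813.6 = 5.40 mGal
Δg_SB(B) = 982657.40 − 983037.60 + 0.3086×1545.7 − 0.04193×1.85×1545.7 = -23.10 mGal
Difference = -23.10 − (5.40) = -28.50 mGal

-28.5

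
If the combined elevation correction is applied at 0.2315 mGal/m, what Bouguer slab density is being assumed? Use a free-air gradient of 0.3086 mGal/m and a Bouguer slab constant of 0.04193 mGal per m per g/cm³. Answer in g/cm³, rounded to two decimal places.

1.84

0.2315 = 0.3086 − 0.04193 × ρ
ρ = (0.3086 − 0.2315) / 0.04193 = 1.84 g/cm³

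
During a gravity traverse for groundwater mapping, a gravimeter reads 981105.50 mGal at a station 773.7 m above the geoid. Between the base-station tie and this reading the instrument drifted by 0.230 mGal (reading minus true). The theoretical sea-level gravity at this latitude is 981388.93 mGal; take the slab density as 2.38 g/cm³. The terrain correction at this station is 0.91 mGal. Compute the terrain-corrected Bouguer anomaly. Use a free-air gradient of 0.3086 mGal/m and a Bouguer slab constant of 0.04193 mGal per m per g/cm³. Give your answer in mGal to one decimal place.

-121.2

Drift-corrected reading = 981105.50 − (0.230) = 981105.270 mGal
Free-air correction = 0.3086 × 773.7 = 238.76 mGal
Free-air anomaly = 981105.270 − 981388.93 + (238.76) = -44.900 mGal
Bouguer slab correction = 0.04193 × 2.38 × 773.7 = 77.21 mGal
Simple Bouguer anomaly = -44.900 − (77.21) = -122.110 mGal
Complete Bouguer anomaly = -122.110 + 0.91 = -121.200 mGal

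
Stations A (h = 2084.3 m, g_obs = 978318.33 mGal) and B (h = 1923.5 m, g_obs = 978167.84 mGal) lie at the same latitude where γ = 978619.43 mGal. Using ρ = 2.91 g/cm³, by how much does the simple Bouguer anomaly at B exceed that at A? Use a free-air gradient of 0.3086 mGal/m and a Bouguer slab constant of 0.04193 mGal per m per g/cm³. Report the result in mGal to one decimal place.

-180.5

Δg_SB(A) = 978318.33 − 978619.43 + 0.3086×2084.3 − 0.04193×2.91×2084.3 = 87.80 mGal
Δg_SB(B) = 978167.84 − 978619.43 + 0.3086×1923.5 − 0.04193×2.91×1923.5 = -92.70 mGal
Difference = -92.70 − (87.80) = -180.50 mGal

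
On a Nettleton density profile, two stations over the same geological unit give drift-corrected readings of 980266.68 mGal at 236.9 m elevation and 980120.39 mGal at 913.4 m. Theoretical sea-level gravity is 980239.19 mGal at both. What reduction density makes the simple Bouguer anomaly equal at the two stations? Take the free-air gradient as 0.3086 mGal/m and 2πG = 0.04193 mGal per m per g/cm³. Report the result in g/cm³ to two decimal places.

Δg_obs = 980120.39 − 980266.68 = -146.29 mGal over Δh = 913.4 − 236.9 = 676.5 m
Equal Bouguer anomalies ⇒ Δg_obs + (0.3086 − 0.04193ρ)·Δh = 0
0.3086 − 0.04193ρ = −Δg_obs/Δh = 0.21625
ρ = (0.3086 − 0.21625) / 0.04193 = 2.20 g/cm³

2.20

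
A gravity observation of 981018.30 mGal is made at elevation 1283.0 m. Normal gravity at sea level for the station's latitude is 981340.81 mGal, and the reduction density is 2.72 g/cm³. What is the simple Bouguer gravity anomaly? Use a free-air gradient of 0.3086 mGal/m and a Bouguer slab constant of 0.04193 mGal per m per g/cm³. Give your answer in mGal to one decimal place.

Free-air correction = 0.3086 × 1283.0 = 395.93 mGal
Free-air anomaly = 981018.30 − 981340.81 + (395.93) = 73.42 mGal
Bouguer slab correction = 0.04193 × 2.72 × 1283.0 = 146.33 mGal
Simple Bouguer anomaly = 73.42 − (146.33) = -72.91 mGal

-72.9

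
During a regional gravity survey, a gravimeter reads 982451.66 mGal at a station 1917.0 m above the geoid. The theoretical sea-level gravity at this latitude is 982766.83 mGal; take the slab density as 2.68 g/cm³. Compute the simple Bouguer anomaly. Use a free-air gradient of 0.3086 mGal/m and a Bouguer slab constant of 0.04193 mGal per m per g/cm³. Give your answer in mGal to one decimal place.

Free-air correction = 0.3086 × 1917.0 = 591.59 mGal
Free-air anomaly = 982451.66 − 982766.83 + (591.59) = 276.42 mGal
Bouguer slab correction = 0.04193 × 2.68 × 1917.0 = 215.42 mGal
Simple Bouguer anomaly = 276.42 − (215.42) = 61.00 mGal

61.0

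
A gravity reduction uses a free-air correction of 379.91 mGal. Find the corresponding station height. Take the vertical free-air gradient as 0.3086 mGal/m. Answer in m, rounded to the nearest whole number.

1231

h = 379.91 / 0.3086 = 1231.08 m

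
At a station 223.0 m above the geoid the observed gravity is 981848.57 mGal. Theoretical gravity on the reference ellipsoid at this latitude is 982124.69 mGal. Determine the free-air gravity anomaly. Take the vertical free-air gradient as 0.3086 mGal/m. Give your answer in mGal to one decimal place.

Free-air correction = 0.3086 × 223.0 = 68.82 mGal
Free-air anomaly = 981848.57 − 982124.69 + (68.82) = -207.30 mGal

-207.3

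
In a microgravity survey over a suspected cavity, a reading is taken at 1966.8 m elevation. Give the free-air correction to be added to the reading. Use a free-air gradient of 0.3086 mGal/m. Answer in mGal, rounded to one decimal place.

Free-air correction = 0.3086 × 1966.8 = 607.0 mGal

607.0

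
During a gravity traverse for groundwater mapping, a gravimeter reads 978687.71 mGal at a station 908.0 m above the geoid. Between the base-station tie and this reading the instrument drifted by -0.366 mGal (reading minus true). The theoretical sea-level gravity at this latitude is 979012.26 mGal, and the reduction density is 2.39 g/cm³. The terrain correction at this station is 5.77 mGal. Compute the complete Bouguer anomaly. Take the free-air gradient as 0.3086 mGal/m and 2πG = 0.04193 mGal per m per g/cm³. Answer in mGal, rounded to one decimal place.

-129.2

Drift-corrected reading = 978687.71 − (-0.366) = 978688.076 mGal
Free-air correction = 0.3086 × 908.0 = 280.21 mGal
Free-air anomaly = 978688.076 − 979012.26 + (280.21) = -43.974 mGal
Bouguer slab correction = 0.04193 × 2.39 × 908.0 = 90.99 mGal
Simple Bouguer anomaly = -43.974 − (90.99) = -134.964 mGal
Complete Bouguer anomaly = -134.964 + 5.77 = -129.194 mGal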